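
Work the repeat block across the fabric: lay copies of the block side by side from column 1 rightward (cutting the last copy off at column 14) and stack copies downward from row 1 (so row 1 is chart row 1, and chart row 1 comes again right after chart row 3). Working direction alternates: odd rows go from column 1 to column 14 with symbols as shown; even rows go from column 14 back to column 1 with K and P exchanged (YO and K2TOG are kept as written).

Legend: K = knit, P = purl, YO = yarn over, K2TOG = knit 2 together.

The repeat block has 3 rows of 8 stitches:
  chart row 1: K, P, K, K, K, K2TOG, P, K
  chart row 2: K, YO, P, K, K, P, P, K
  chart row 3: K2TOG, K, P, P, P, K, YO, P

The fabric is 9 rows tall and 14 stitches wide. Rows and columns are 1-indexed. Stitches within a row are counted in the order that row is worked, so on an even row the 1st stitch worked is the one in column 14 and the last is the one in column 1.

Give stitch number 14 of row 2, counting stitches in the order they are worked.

Row 2 uses chart row ((2-1) mod 3)+1 = 2. Row 2 is even, so WS.
Chart row 2 tiled across columns 1-14: K YO P K K P P K K YO P K K P
WS row: flip the tiled sequence (start at column 14) and apply K<->P; YO and K2TOG stay.
Row 2 as worked: K P P K YO P P K K P P K YO P
Counting 14 along the worked row gives P.

Result:
P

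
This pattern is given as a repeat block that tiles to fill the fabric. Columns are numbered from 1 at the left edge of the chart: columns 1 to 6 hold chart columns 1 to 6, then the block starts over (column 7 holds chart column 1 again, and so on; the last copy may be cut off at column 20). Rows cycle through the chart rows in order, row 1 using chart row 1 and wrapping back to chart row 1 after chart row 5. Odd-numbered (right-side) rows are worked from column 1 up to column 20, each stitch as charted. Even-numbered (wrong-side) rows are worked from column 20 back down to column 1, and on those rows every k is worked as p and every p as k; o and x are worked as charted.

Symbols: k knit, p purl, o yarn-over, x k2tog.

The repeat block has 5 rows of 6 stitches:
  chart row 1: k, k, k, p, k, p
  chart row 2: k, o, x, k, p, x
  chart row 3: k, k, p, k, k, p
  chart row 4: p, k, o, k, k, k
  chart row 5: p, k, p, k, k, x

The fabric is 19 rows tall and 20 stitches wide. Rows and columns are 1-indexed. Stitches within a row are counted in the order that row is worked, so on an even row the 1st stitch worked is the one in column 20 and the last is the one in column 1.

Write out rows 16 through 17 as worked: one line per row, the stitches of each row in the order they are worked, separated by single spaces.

Row 16: chart row 1, WS - tiled (columns 1-20): k k k p k p k k k p k p k k k p k p k k; work from column 20 back to 1 with k<->p swapped.
Row 17: chart row 2, RS - tile across columns 1-20 and work as-is.

Result:
p p k p k p p p k p k p p p k p k p p p
k o x k p x k o x k p x k o x k p x k o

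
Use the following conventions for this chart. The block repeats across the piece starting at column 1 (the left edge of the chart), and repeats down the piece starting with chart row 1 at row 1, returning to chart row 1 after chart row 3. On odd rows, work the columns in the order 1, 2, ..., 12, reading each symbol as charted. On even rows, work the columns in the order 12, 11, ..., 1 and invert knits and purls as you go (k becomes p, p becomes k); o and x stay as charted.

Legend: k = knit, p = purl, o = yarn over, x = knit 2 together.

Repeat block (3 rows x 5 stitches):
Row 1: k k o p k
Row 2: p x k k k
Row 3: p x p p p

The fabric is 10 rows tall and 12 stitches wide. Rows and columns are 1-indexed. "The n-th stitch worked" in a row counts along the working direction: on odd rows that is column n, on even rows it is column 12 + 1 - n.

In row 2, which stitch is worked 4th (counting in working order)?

Stitch:
p

Derivation:
Row 2: (2-1) mod 3 = 1, so use chart row 2. Even row -> WS.
Chart row 2 tiled across columns 1-12: p x k k k p x k k k p x
WS: work from column 12 back to column 1 (reverse the tiled row), swapping k<->p (o and x unchanged).
Row 2 as worked: x k p p p x k p p p x k
The 4th stitch worked is p.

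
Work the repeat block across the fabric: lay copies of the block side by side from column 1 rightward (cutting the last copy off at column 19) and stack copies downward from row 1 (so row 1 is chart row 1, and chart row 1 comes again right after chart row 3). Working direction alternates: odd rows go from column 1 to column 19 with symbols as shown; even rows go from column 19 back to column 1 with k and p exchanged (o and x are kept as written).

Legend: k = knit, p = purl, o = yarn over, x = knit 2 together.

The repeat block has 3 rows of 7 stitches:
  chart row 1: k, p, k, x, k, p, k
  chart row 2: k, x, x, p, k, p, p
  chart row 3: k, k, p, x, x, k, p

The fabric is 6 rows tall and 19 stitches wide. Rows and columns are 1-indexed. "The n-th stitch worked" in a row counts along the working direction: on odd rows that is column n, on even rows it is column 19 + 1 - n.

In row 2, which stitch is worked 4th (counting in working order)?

== STITCH ==
x

Derivation:
Row 2 uses chart row ((2-1) mod 3)+1 = 2. Row 2 is even, so WS.
Chart row 2 tiled across columns 1-19: k x x p k p p k x x p k p p k x x p k
WS: work from column 19 back to column 1 (reverse the tiled row), swapping k<->p (o and x unchanged).
Row 2 as worked: p k x x p k k p k x x p k k p k x x p
Counting 4 along the worked row gives x.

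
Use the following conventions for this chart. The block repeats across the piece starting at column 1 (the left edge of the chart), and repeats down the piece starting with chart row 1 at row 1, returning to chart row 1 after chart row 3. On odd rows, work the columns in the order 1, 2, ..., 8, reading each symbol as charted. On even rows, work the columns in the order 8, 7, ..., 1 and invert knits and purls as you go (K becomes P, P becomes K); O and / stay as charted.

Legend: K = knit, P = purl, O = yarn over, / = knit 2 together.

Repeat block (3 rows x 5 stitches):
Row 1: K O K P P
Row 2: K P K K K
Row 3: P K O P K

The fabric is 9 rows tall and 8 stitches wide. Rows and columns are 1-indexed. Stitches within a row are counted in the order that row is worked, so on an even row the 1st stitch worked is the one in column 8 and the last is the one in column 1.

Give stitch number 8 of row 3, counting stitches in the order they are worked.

Row 3: (3-1) mod 3 = 2, so use chart row 3. Odd row -> RS.
Chart row 3 tiled across columns 1-8: P K O P K P K O
RS: work column 1 to column 8, symbols as charted — the tiled row is the row as worked.
Stitch 8 in working order -> O

== STITCH ==
O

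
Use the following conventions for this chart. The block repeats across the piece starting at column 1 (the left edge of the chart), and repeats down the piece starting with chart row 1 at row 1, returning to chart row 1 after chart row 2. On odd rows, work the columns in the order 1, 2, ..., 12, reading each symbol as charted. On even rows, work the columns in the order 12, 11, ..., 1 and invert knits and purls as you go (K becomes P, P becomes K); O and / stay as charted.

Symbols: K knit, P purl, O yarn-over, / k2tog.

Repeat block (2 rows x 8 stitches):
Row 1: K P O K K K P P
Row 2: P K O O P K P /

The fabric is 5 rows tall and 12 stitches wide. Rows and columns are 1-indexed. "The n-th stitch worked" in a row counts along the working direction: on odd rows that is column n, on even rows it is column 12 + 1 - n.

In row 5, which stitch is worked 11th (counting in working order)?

== STITCH ==
O

Derivation:
For row 5: chart row = ((5-1) mod 2) + 1 = 1; this is a RS (odd) row.
Chart row 1 tiled across columns 1-12: K P O K K K P P K P O K
RS: work column 1 to column 12, symbols as charted — the tiled row is the row as worked.
Counting 11 along the worked row gives O.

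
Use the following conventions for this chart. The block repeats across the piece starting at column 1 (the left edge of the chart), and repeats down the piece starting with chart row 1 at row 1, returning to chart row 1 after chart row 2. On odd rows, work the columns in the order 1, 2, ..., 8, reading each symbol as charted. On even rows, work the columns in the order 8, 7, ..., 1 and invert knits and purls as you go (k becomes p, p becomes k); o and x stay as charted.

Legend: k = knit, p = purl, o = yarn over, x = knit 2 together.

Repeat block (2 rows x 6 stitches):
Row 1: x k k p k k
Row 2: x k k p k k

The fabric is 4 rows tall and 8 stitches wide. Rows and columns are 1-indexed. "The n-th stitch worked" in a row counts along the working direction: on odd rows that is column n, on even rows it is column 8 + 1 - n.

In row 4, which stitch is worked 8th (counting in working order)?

Row 4: (4-1) mod 2 = 1, so use chart row 2. Even row -> WS.
Chart row 2 tiled across columns 1-8: x k k p k k x k
Wrong side: read the tiled row from column 8 down to 1 and exchange k with p (leave o, x).
Row 4 as worked: p x p p k p p x
Counting 8 along the worked row gives x.

Result:
x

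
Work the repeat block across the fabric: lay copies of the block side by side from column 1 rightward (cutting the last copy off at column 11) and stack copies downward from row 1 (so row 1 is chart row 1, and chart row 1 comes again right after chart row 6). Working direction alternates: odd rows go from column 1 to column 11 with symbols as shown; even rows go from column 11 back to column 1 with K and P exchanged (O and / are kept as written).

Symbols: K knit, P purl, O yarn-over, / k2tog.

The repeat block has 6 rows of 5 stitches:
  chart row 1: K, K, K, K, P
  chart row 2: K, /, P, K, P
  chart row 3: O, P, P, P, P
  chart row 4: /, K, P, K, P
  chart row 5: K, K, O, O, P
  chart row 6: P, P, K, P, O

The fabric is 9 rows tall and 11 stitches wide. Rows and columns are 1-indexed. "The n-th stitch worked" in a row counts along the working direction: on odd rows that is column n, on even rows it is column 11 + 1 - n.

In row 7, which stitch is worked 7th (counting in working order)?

For row 7: chart row = ((7-1) mod 6) + 1 = 1; this is a RS (odd) row.
Chart row 1 tiled across columns 1-11: K K K K P K K K K P K
RS row: no reversal, no swap; stitch n worked = column n.
Stitch 7 in working order -> K

Stitch:
K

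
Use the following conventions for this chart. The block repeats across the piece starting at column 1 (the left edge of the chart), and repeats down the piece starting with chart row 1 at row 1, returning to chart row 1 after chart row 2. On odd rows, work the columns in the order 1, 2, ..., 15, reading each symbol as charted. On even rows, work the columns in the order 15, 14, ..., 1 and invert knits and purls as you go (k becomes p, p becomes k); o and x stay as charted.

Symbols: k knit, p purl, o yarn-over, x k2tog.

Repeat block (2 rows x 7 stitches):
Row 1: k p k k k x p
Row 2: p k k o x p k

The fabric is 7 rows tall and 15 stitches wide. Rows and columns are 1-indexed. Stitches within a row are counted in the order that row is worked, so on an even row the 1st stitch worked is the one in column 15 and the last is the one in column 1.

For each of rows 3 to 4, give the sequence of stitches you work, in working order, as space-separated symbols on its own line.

Rows as worked:
k p k k k x p k p k k k x p k
k p k x o p p k p k x o p p k

Derivation:
Row 3: chart row 1, RS - tile across columns 1-15 and work as-is.
Row 4: chart row 2, WS - tiled (columns 1-15): p k k o x p k p k k o x p k p; work from column 15 back to 1 with k<->p swapped.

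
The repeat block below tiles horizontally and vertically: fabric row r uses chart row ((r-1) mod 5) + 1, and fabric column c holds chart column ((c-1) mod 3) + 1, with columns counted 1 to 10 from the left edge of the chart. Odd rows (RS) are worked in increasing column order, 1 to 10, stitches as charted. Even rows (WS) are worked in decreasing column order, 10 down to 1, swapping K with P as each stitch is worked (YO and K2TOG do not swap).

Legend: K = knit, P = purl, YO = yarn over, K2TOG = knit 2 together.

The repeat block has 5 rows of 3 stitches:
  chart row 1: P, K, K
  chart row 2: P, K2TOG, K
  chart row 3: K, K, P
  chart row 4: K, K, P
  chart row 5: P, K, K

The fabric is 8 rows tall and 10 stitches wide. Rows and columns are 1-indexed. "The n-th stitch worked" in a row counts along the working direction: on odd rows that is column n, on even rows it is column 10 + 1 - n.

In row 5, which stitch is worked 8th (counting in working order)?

== STITCH ==
K

Derivation:
Row 5 uses chart row ((5-1) mod 5)+1 = 5. Row 5 is odd, so RS.
Chart row 5 tiled across columns 1-10: P K K P K K P K K P
RS: work column 1 to column 10, symbols as charted — the tiled row is the row as worked.
Stitch 8 in working order -> K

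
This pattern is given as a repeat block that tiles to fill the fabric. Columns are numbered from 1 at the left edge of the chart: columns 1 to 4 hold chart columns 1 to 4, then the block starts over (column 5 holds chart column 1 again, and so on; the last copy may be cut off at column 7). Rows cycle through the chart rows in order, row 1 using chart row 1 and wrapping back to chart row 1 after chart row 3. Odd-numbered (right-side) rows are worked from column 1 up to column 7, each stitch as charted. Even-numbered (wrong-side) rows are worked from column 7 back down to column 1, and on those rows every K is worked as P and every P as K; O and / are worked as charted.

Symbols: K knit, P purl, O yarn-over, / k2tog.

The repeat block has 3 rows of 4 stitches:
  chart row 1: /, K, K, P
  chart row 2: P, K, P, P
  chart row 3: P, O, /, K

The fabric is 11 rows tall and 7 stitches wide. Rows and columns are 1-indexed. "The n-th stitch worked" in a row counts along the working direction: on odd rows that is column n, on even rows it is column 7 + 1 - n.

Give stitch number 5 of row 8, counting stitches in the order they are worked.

For row 8: chart row = ((8-1) mod 3) + 1 = 2; this is a WS (even) row.
Chart row 2 tiled across columns 1-7: P K P P P K P
Wrong side: read the tiled row from column 7 down to 1 and exchange K with P (leave O, /).
Row 8 as worked: K P K K K P K
Counting 5 along the worked row gives K.

Stitch:
K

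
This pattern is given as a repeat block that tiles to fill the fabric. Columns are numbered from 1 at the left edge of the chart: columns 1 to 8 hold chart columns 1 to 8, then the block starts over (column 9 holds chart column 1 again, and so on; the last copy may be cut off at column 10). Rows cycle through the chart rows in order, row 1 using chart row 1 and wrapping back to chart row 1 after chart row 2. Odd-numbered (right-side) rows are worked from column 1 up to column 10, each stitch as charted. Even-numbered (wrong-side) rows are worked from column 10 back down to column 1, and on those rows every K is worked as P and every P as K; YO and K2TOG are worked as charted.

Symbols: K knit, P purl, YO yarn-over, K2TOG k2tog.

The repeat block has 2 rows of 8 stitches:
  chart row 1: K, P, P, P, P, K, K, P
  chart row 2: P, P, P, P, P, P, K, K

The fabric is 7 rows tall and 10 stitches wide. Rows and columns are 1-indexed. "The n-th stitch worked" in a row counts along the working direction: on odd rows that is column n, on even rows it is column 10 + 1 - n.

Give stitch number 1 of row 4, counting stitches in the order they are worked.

Row 4: (4-1) mod 2 = 1, so use chart row 2. Even row -> WS.
Chart row 2 tiled across columns 1-10: P P P P P P K K P P
WS: work from column 10 back to column 1 (reverse the tiled row), swapping K<->P (YO and K2TOG unchanged).
Row 4 as worked: K K P P K K K K K K
Stitch 1 in working order -> K

Stitch:
K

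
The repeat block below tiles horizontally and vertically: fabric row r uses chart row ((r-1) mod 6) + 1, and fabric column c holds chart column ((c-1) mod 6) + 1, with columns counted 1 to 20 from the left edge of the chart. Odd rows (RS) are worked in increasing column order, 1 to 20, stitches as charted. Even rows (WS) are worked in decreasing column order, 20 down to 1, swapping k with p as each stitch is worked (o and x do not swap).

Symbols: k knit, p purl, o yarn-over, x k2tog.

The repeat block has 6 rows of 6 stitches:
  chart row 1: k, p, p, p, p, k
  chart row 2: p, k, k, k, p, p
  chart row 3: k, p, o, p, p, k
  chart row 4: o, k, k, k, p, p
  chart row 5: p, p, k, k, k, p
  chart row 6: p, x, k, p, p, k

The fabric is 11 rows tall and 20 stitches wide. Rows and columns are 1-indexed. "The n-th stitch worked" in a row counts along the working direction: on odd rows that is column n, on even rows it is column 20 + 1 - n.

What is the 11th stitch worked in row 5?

Result:
k

Derivation:
For row 5: chart row = ((5-1) mod 6) + 1 = 5; this is a RS (odd) row.
Chart row 5 tiled across columns 1-20: p p k k k p p p k k k p p p k k k p p p
RS: work column 1 to column 20, symbols as charted — the tiled row is the row as worked.
The 11th stitch worked is k.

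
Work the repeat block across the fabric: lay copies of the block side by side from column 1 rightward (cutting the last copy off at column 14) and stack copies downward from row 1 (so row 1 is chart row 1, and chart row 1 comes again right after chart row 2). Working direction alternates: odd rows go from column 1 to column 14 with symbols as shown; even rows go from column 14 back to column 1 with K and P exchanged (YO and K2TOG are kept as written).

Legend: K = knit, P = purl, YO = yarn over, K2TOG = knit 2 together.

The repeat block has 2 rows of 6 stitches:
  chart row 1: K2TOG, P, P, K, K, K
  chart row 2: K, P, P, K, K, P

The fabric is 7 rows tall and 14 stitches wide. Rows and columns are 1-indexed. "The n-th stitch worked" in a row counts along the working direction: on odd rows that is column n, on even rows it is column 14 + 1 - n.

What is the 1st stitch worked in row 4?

Result:
K

Derivation:
For row 4: chart row = ((4-1) mod 2) + 1 = 2; this is a WS (even) row.
Chart row 2 tiled across columns 1-14: K P P K K P K P P K K P K P
Wrong side: read the tiled row from column 14 down to 1 and exchange K with P (leave YO, K2TOG).
Row 4 as worked: K P K P P K K P K P P K K P
Stitch 1 in working order -> K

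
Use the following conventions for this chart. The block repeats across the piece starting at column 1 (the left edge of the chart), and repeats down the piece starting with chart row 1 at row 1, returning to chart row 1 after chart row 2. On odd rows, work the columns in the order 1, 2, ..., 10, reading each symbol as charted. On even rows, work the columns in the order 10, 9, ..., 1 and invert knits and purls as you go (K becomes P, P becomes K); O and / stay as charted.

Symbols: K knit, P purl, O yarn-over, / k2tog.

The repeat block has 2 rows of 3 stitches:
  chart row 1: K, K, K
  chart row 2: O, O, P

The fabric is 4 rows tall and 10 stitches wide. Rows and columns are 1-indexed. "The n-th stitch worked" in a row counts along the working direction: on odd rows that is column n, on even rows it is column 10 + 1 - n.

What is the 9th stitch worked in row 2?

Row 2: (2-1) mod 2 = 1, so use chart row 2. Even row -> WS.
Chart row 2 tiled across columns 1-10: O O P O O P O O P O
Wrong side: read the tiled row from column 10 down to 1 and exchange K with P (leave O, /).
Row 2 as worked: O K O O K O O K O O
Counting 9 along the worked row gives O.

Result:
O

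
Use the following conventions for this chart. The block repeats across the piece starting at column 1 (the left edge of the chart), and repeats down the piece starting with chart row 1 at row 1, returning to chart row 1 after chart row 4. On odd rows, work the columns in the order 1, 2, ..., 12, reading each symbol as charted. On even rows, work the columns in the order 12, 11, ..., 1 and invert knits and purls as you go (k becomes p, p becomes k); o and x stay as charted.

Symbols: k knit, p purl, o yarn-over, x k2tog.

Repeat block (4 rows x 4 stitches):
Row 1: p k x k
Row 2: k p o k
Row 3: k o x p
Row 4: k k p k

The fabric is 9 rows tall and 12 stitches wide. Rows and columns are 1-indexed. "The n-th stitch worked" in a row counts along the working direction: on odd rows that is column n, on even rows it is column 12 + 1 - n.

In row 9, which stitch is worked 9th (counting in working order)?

Row 9: (9-1) mod 4 = 0, so use chart row 1. Odd row -> RS.
Chart row 1 tiled across columns 1-12: p k x k p k x k p k x k
RS: work column 1 to column 12, symbols as charted — the tiled row is the row as worked.
Counting 9 along the worked row gives p.

Result:
p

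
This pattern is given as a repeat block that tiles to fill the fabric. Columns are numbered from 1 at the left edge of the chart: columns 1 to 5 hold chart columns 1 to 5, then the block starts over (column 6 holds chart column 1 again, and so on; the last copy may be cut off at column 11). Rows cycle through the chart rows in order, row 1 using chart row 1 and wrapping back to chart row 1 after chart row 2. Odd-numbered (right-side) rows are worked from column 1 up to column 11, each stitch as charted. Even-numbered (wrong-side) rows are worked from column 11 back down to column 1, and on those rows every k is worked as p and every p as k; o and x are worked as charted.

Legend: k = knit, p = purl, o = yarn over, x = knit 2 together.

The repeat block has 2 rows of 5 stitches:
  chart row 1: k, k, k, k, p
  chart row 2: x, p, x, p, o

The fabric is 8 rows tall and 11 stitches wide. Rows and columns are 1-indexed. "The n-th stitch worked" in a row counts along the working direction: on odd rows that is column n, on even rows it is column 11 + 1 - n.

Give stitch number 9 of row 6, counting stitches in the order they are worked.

Stitch:
x

Derivation:
For row 6: chart row = ((6-1) mod 2) + 1 = 2; this is a WS (even) row.
Chart row 2 tiled across columns 1-11: x p x p o x p x p o x
WS row: flip the tiled sequence (start at column 11) and apply k<->p; o and x stay.
Row 6 as worked: x o k x k x o k x k x
The 9th stitch worked is x.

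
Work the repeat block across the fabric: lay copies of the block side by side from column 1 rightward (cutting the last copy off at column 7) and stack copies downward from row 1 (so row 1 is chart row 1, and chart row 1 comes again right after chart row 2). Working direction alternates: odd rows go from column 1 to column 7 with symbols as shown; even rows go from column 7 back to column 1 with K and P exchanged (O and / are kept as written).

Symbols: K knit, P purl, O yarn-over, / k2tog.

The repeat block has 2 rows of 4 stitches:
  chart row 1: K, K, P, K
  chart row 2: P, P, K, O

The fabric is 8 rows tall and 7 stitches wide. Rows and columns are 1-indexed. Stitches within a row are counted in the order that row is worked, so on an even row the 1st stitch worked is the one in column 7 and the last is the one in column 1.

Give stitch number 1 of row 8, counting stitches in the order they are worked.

Stitch:
P

Derivation:
For row 8: chart row = ((8-1) mod 2) + 1 = 2; this is a WS (even) row.
Chart row 2 tiled across columns 1-7: P P K O P P K
Wrong side: read the tiled row from column 7 down to 1 and exchange K with P (leave O, /).
Row 8 as worked: P K K O P K K
Stitch 1 in working order -> P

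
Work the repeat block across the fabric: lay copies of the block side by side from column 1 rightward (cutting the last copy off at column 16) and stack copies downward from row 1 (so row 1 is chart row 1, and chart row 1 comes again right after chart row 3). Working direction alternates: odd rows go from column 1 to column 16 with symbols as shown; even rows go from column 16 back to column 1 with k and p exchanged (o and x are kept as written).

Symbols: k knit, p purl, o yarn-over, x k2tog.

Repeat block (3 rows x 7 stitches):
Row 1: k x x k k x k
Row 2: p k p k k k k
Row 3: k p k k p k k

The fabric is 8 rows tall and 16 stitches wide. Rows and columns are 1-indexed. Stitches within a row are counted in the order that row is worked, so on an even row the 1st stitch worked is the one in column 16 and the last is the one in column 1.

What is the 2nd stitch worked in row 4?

Row 4 uses chart row ((4-1) mod 3)+1 = 1. Row 4 is even, so WS.
Chart row 1 tiled across columns 1-16: k x x k k x k k x x k k x k k x
WS: work from column 16 back to column 1 (reverse the tiled row), swapping k<->p (o and x unchanged).
Row 4 as worked: x p p x p p x x p p x p p x x p
Stitch 2 in working order -> p

Stitch:
p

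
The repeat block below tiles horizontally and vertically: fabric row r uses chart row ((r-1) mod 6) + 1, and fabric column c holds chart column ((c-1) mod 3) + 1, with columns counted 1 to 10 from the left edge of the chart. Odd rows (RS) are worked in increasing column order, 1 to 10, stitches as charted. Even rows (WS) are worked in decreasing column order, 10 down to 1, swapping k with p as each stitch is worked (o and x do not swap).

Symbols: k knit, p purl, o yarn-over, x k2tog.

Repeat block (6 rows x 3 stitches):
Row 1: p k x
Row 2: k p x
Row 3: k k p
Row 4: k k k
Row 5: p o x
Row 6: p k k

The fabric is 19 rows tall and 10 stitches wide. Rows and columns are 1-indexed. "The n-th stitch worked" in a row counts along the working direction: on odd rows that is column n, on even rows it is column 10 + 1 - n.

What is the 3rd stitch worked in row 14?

== STITCH ==
k

Derivation:
Row 14 uses chart row ((14-1) mod 6)+1 = 2. Row 14 is even, so WS.
Chart row 2 tiled across columns 1-10: k p x k p x k p x k
WS: work from column 10 back to column 1 (reverse the tiled row), swapping k<->p (o and x unchanged).
Row 14 as worked: p x k p x k p x k p
Stitch 3 in working order -> k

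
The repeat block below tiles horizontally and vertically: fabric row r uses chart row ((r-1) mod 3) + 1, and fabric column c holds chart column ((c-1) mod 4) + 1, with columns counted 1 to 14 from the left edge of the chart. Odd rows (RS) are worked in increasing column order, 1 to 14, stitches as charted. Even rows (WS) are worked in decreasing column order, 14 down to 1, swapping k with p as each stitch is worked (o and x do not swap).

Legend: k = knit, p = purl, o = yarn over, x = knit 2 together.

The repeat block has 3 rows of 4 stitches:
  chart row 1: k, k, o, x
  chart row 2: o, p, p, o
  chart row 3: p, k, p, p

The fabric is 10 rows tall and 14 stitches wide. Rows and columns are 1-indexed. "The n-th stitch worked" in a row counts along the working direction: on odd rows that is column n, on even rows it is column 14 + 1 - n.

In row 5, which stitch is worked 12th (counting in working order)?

== STITCH ==
o

Derivation:
For row 5: chart row = ((5-1) mod 3) + 1 = 2; this is a RS (odd) row.
Chart row 2 tiled across columns 1-14: o p p o o p p o o p p o o p
RS row: no reversal, no swap; stitch n worked = column n.
The 12th stitch worked is o.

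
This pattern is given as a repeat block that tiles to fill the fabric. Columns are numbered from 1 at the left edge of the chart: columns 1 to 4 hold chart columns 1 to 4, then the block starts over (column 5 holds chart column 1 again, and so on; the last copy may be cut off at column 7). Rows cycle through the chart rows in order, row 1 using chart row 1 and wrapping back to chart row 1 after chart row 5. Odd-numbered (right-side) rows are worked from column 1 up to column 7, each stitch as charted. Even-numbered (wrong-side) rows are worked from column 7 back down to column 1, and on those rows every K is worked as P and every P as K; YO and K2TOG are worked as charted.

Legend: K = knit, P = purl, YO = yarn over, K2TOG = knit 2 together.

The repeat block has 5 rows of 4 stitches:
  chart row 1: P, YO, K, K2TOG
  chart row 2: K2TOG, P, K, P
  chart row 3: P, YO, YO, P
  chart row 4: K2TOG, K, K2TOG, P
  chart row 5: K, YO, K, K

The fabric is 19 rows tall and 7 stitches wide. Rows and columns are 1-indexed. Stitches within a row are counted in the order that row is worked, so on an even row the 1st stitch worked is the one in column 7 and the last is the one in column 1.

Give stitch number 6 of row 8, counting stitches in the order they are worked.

Result:
YO

Derivation:
Row 8: (8-1) mod 5 = 2, so use chart row 3. Even row -> WS.
Chart row 3 tiled across columns 1-7: P YO YO P P YO YO
WS: work from column 7 back to column 1 (reverse the tiled row), swapping K<->P (YO and K2TOG unchanged).
Row 8 as worked: YO YO K K YO YO K
The 6th stitch worked is YO.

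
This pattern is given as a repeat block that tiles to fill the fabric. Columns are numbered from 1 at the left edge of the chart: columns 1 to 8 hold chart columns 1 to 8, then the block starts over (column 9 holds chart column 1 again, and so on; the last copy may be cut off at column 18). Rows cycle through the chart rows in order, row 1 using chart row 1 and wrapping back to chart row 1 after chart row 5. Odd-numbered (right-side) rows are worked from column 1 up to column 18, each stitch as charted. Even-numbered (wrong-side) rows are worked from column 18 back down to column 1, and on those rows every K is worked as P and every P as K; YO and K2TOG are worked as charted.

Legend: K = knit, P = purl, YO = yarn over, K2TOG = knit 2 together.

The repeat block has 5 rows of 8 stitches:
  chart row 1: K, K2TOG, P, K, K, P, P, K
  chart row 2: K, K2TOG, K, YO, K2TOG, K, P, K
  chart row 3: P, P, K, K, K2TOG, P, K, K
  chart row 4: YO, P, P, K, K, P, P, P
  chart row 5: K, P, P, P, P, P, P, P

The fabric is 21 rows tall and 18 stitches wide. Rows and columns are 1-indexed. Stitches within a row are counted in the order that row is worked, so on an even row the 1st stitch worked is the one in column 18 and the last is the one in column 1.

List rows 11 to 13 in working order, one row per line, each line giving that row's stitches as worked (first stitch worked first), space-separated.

Row 11: chart row 1, RS - tile across columns 1-18 and work as-is.
Row 12: chart row 2, WS - tiled (columns 1-18): K K2TOG K YO K2TOG K P K K K2TOG K YO K2TOG K P K K K2TOG; work from column 18 back to 1 with K<->P swapped.
Row 13: chart row 3, RS - tile across columns 1-18 and work as-is.

Rows as worked:
K K2TOG P K K P P K K K2TOG P K K P P K K K2TOG
K2TOG P P K P K2TOG YO P K2TOG P P K P K2TOG YO P K2TOG P
P P K K K2TOG P K K P P K K K2TOG P K K P P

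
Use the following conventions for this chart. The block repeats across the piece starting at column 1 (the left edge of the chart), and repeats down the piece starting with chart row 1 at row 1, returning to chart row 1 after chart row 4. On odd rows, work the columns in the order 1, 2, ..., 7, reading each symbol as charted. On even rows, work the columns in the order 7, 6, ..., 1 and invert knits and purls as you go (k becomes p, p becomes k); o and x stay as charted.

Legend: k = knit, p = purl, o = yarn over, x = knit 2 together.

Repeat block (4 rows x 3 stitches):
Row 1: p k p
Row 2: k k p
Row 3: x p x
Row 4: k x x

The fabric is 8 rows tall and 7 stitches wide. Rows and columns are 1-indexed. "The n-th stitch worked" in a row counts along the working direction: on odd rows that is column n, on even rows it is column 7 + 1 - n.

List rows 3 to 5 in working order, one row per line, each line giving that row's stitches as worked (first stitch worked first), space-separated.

Row 3: chart row 3, RS - tile across columns 1-7 and work as-is.
Row 4: chart row 4, WS - tiled (columns 1-7): k x x k x x k; work from column 7 back to 1 with k<->p swapped.
Row 5: chart row 1, RS - tile across columns 1-7 and work as-is.

Result:
x p x x p x x
p x x p x x p
p k p p k p p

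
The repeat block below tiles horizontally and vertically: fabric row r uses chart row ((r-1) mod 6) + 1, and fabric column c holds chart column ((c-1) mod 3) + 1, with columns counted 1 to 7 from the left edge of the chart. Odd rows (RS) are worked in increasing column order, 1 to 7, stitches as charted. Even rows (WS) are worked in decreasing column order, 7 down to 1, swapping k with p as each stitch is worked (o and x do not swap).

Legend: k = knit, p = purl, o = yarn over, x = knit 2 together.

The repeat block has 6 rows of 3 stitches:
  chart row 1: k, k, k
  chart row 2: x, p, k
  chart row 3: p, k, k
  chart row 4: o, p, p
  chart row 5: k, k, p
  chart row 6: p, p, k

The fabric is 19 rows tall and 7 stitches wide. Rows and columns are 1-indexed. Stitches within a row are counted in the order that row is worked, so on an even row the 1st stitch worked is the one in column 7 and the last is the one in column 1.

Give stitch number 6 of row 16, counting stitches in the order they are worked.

== STITCH ==
k

Derivation:
Row 16 uses chart row ((16-1) mod 6)+1 = 4. Row 16 is even, so WS.
Chart row 4 tiled across columns 1-7: o p p o p p o
Wrong side: read the tiled row from column 7 down to 1 and exchange k with p (leave o, x).
Row 16 as worked: o k k o k k o
The 6th stitch worked is k.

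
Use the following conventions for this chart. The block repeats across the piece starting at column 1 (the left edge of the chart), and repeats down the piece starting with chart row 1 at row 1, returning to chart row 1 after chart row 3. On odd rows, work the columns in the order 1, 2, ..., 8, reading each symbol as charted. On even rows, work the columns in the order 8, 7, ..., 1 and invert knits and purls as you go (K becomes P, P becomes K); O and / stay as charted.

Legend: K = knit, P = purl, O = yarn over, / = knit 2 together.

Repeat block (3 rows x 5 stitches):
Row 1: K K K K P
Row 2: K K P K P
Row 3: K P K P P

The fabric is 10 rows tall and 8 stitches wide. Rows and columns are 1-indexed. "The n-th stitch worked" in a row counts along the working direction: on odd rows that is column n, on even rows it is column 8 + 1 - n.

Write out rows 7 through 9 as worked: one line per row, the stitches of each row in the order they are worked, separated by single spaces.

Row 7: chart row 1, RS - tile across columns 1-8 and work as-is.
Row 8: chart row 2, WS - tiled (columns 1-8): K K P K P K K P; work from column 8 back to 1 with K<->P swapped.
Row 9: chart row 3, RS - tile across columns 1-8 and work as-is.

== ROWS AS WORKED ==
K K K K P K K K
K P P K P K P P
K P K P P K P K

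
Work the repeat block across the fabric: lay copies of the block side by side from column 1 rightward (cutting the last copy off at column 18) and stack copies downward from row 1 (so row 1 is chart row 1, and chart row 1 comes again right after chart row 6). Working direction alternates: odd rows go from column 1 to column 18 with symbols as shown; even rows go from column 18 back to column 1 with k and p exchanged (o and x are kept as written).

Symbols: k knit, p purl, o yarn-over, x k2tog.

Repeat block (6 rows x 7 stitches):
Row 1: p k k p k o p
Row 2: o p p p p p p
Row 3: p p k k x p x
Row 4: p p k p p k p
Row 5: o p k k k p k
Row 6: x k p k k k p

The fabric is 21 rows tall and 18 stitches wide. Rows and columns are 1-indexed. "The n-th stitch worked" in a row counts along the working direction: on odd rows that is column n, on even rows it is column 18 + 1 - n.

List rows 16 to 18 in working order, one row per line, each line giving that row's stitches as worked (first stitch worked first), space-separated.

Row 16: chart row 4, WS - tiled (columns 1-18): p p k p p k p p p k p p k p p p k p; work from column 18 back to 1 with k<->p swapped.
Row 17: chart row 5, RS - tile across columns 1-18 and work as-is.
Row 18: chart row 6, WS - tiled (columns 1-18): x k p k k k p x k p k k k p x k p k; work from column 18 back to 1 with k<->p swapped.

Result:
k p k k k p k k p k k k p k k p k k
o p k k k p k o p k k k p k o p k k
p k p x k p p p k p x k p p p k p x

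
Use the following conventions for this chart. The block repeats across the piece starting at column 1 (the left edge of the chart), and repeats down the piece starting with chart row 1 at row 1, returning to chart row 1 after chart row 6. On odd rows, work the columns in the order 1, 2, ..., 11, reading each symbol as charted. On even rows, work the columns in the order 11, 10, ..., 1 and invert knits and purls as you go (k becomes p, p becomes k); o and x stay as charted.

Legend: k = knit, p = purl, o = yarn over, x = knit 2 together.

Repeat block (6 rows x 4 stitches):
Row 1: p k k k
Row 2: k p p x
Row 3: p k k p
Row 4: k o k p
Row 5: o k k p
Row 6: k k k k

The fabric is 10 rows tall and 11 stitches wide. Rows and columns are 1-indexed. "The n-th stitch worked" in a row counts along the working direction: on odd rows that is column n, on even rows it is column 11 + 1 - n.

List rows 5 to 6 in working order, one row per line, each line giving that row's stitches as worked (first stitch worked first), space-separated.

Row 5: chart row 5, RS - tile across columns 1-11 and work as-is.
Row 6: chart row 6, WS - tiled (columns 1-11): k k k k k k k k k k k; work from column 11 back to 1 with k<->p swapped.

Rows as worked:
o k k p o k k p o k k
p p p p p p p p p p p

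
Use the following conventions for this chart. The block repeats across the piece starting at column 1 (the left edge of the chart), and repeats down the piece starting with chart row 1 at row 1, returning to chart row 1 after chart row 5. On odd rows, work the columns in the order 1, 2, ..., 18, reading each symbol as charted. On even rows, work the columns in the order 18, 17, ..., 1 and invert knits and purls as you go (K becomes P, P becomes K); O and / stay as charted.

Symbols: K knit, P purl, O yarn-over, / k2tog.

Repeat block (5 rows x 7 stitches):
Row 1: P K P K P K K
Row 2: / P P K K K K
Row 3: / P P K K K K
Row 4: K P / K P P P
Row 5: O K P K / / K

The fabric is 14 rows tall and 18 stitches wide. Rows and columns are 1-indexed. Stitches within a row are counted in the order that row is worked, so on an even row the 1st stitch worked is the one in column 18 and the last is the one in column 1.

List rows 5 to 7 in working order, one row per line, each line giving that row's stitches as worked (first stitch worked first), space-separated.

Row 5: chart row 5, RS - tile across columns 1-18 and work as-is.
Row 6: chart row 1, WS - tiled (columns 1-18): P K P K P K K P K P K P K K P K P K; work from column 18 back to 1 with K<->P swapped.
Row 7: chart row 2, RS - tile across columns 1-18 and work as-is.

Result:
O K P K / / K O K P K / / K O K P K
P K P K P P K P K P K P P K P K P K
/ P P K K K K / P P K K K K / P P K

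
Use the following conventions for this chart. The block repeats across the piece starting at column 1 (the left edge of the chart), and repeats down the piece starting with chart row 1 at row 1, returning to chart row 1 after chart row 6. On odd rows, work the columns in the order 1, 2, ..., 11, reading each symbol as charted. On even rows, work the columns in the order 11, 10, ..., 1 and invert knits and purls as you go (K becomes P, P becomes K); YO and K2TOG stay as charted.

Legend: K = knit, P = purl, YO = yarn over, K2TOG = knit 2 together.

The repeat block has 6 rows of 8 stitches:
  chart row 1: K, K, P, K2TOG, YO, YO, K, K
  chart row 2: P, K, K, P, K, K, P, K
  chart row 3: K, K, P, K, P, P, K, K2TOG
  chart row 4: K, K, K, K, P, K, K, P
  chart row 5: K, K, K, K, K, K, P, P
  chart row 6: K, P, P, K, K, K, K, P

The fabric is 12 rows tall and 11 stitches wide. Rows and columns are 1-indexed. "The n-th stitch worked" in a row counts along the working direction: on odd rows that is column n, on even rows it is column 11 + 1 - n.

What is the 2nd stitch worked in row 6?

For row 6: chart row = ((6-1) mod 6) + 1 = 6; this is a WS (even) row.
Chart row 6 tiled across columns 1-11: K P P K K K K P K P P
WS: work from column 11 back to column 1 (reverse the tiled row), swapping K<->P (YO and K2TOG unchanged).
Row 6 as worked: K K P K P P P P K K P
Counting 2 along the worked row gives K.

Result:
K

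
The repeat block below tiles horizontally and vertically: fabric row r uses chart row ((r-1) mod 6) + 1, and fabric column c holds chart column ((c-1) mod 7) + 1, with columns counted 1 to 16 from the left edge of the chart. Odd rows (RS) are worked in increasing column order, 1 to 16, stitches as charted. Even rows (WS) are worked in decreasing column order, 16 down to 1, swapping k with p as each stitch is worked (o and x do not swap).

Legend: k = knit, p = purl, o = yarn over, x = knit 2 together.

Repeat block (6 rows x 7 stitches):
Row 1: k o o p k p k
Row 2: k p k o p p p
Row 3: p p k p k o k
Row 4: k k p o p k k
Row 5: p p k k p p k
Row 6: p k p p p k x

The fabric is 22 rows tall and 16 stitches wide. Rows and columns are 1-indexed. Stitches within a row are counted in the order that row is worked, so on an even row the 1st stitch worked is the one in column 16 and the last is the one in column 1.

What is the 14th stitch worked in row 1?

For row 1: chart row = ((1-1) mod 6) + 1 = 1; this is a RS (odd) row.
Chart row 1 tiled across columns 1-16: k o o p k p k k o o p k p k k o
Right side: take the tiled row as-is (worked left to right from column 1).
The 14th stitch worked is k.

Stitch:
k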